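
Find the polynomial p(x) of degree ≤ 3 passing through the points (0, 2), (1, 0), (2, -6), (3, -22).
-x**3 + x**2 - 2*x + 2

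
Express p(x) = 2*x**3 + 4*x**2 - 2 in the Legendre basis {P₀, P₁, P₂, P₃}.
(-2/3)P₀ + (6/5)P₁ + (8/3)P₂ + (4/5)P₃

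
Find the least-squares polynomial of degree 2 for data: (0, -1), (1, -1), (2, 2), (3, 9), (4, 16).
-43/35 + (-26/35)x + (9/7)x²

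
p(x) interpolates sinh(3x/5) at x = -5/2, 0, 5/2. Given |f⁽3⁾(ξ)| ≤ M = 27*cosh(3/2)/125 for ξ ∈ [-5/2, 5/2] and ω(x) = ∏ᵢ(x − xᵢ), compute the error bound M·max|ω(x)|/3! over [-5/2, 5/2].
sqrt(3)*cosh(3/2)/8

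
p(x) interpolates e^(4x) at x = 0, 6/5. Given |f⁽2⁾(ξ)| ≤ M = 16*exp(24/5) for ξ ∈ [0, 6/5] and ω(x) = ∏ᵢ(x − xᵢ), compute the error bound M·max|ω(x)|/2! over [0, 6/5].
72*exp(24/5)/25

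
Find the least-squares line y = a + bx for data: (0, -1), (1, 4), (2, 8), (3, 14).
a = -11/10, b = 49/10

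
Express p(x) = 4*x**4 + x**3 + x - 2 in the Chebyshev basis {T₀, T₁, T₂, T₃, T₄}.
(-1/2)T₀ + (7/4)T₁ + (2)T₂ + (1/4)T₃ + (1/2)T₄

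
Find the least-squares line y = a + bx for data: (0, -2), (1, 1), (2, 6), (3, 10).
a = -12/5, b = 41/10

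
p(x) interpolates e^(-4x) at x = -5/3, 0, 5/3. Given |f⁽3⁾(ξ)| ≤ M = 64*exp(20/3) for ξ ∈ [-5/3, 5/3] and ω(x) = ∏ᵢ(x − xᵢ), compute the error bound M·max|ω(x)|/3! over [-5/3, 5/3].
8000*sqrt(3)*exp(20/3)/729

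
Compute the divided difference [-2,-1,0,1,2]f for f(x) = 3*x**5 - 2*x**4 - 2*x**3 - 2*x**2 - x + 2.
-2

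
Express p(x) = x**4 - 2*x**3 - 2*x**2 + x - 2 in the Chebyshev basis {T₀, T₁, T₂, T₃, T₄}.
(-21/8)T₀ + (-1/2)T₁ + (-1/2)T₂ + (-1/2)T₃ + (1/8)T₄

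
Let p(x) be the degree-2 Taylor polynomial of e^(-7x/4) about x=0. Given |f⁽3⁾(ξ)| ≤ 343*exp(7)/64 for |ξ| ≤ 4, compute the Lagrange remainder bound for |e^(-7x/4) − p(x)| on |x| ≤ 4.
343*exp(7)/6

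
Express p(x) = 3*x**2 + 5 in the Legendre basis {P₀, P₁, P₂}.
(6)P₀ + (2)P₂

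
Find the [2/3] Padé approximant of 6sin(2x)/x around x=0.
(12 - 28*x**2/5)/(x**2/5 + 1)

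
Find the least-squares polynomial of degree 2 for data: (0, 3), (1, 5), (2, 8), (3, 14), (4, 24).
116/35 + (-23/70)x + (19/14)x²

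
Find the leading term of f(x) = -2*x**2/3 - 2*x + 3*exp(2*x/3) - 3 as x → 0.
4*x**3/27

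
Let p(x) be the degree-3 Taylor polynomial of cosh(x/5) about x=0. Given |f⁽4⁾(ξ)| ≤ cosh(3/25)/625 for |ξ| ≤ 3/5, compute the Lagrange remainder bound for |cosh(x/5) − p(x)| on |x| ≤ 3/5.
27*cosh(3/25)/3125000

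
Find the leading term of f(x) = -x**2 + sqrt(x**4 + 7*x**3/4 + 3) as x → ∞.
7*x/8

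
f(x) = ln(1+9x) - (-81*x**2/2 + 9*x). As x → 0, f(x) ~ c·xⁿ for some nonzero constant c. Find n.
3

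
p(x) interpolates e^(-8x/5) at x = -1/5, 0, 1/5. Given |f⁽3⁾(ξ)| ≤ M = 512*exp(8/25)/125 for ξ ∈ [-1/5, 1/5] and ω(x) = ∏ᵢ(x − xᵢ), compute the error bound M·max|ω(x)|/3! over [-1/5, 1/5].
512*sqrt(3)*exp(8/25)/421875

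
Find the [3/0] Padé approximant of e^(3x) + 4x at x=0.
9*x**3/2 + 9*x**2/2 + 7*x + 1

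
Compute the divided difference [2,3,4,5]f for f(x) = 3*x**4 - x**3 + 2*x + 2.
41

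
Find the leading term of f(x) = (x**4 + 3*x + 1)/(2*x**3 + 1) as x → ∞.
x/2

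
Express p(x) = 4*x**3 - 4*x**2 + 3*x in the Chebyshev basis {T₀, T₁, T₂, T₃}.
(-2)T₀ + (6)T₁ + (-2)T₂ + T₃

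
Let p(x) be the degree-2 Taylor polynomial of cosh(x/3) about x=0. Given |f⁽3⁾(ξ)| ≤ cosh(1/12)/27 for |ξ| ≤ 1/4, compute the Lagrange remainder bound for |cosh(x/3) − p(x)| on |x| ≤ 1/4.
cosh(1/12)/10368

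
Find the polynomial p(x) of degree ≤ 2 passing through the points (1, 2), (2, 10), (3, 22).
2*x**2 + 2*x - 2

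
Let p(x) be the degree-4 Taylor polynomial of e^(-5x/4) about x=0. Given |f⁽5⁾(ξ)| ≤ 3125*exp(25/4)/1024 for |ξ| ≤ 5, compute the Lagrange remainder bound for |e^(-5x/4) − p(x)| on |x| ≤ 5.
1953125*exp(25/4)/24576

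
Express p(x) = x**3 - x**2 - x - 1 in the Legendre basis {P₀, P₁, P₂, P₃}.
(-4/3)P₀ + (-2/5)P₁ + (-2/3)P₂ + (2/5)P₃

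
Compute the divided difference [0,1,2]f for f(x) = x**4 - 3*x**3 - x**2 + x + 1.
-3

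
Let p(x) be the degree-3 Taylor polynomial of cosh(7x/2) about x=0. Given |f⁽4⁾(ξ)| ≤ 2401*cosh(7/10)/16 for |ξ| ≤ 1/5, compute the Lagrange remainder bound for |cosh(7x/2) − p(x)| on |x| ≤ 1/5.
2401*cosh(7/10)/240000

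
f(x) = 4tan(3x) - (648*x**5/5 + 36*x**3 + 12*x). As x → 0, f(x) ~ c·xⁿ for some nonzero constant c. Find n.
7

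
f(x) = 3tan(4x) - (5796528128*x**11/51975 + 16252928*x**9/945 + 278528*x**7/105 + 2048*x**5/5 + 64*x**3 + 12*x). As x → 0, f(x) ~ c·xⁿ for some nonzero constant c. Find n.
13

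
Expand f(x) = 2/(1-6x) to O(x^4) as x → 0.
2 + 12*x + 72*x**2 + 432*x**3 + O(x**4)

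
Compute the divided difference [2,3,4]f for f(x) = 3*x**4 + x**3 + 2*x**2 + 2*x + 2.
176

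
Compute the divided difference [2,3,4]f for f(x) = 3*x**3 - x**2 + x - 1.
26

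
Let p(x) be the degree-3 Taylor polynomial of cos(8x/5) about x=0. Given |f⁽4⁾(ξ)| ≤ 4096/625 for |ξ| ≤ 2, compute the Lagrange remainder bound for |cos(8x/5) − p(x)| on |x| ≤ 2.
8192/1875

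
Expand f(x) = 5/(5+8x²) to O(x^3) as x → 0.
1 - 8*x**2/5 + O(x**3)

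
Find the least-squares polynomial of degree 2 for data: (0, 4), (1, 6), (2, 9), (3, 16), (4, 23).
4 + (4/5)x + x²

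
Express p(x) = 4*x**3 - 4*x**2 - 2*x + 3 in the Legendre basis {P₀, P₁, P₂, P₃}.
(5/3)P₀ + (2/5)P₁ + (-8/3)P₂ + (8/5)P₃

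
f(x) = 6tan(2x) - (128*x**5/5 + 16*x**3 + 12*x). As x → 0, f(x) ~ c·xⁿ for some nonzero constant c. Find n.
7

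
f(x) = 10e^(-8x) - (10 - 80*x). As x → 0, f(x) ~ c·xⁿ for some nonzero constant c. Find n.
2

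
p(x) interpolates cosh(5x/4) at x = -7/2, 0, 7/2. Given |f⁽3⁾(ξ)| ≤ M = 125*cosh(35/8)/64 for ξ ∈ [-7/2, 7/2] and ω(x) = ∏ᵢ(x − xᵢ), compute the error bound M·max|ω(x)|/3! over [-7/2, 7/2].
42875*sqrt(3)*cosh(35/8)/13824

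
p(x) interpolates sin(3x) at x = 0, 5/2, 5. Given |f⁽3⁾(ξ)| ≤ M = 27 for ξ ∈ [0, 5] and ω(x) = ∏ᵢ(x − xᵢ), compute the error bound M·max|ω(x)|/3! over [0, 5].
125*sqrt(3)/8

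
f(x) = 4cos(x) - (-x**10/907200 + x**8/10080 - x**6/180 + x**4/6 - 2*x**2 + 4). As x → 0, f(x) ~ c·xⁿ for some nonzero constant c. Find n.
12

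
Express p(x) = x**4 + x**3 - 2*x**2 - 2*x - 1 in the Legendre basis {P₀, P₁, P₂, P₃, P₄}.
(-22/15)P₀ + (-7/5)P₁ + (-16/21)P₂ + (2/5)P₃ + (8/35)P₄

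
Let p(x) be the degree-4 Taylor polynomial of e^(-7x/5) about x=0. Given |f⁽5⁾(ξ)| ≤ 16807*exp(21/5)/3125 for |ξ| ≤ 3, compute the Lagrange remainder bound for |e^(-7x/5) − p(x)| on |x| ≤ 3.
1361367*exp(21/5)/125000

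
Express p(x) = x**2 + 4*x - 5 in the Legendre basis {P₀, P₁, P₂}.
(-14/3)P₀ + (4)P₁ + (2/3)P₂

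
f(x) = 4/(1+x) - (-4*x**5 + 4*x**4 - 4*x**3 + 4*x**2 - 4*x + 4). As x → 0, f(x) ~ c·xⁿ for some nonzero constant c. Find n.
6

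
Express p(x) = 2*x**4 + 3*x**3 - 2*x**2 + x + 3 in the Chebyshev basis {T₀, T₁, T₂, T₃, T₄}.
(11/4)T₀ + (13/4)T₁ + (3/4)T₃ + (1/4)T₄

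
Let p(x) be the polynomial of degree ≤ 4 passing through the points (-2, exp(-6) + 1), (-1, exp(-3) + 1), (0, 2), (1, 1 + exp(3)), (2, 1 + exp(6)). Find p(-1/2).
(-5 + 60*exp(3) + (-20*exp(3) + 218 + 3*exp(6))*exp(6))*exp(-6)/128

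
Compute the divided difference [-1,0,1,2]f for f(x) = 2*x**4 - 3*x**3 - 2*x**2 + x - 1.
1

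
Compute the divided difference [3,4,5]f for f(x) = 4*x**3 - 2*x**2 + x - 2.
46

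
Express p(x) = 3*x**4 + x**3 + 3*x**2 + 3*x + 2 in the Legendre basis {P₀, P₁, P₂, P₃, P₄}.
(18/5)P₀ + (18/5)P₁ + (26/7)P₂ + (2/5)P₃ + (24/35)P₄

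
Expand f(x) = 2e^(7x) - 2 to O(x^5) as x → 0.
14*x + 49*x**2 + 343*x**3/3 + 2401*x**4/12 + O(x**5)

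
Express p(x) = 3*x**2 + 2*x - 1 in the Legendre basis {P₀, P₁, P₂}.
(2)P₁ + (2)P₂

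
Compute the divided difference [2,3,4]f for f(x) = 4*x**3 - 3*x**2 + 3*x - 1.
33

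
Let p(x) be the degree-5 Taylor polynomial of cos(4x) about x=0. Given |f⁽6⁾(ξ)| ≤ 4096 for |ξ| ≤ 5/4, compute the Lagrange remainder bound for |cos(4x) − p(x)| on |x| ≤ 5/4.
3125/144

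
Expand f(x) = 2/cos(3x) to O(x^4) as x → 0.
2 + 9*x**2 + O(x**4)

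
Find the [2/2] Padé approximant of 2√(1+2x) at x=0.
(5*x**2/2 + 5*x + 2)/(x**2/4 + 3*x/2 + 1)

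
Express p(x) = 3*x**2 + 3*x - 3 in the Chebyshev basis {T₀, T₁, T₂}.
(-3/2)T₀ + (3)T₁ + (3/2)T₂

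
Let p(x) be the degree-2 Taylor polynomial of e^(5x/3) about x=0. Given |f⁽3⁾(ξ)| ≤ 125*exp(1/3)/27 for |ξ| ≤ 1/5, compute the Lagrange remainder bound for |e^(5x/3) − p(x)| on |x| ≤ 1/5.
exp(1/3)/162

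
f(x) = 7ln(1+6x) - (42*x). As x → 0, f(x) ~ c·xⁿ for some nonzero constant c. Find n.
2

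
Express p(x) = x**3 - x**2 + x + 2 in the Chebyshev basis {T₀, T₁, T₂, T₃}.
(3/2)T₀ + (7/4)T₁ + (-1/2)T₂ + (1/4)T₃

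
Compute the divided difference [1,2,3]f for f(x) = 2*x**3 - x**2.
11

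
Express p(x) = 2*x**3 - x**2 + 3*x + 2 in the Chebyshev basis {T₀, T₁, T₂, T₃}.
(3/2)T₀ + (9/2)T₁ + (-1/2)T₂ + (1/2)T₃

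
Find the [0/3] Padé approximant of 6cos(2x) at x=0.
6/(2*x**2 + 1)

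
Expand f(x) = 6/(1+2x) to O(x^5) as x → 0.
6 - 12*x + 24*x**2 - 48*x**3 + 96*x**4 + O(x**5)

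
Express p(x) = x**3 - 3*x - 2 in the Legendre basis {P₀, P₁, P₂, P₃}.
(-2)P₀ + (-12/5)P₁ + (2/5)P₃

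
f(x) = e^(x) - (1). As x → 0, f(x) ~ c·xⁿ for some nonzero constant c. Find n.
1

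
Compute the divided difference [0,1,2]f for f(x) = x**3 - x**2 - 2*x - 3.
2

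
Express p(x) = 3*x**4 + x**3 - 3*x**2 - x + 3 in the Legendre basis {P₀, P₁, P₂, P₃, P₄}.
(13/5)P₀ + (-2/5)P₁ + (-2/7)P₂ + (2/5)P₃ + (24/35)P₄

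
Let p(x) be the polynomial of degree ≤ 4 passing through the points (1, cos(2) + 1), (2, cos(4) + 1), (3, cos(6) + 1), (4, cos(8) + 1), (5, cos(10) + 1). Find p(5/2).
15*cos(4)/32 + 3*cos(10)/128 - 5*cos(2)/128 - 5*cos(8)/32 + 45*cos(6)/64 + 1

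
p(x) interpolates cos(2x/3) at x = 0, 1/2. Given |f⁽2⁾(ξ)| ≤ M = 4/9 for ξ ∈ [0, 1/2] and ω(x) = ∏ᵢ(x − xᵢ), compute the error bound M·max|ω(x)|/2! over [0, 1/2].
1/72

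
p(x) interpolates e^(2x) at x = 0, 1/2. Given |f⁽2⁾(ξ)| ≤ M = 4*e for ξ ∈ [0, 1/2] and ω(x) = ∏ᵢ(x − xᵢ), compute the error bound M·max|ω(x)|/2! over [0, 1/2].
e/8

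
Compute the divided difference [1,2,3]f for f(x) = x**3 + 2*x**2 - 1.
8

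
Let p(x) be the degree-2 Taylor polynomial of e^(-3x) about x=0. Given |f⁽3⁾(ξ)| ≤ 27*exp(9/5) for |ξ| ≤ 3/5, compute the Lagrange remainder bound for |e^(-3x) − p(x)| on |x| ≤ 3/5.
243*exp(9/5)/250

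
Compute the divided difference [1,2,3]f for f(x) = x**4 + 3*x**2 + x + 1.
28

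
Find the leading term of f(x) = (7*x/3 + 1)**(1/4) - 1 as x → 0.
7*x/12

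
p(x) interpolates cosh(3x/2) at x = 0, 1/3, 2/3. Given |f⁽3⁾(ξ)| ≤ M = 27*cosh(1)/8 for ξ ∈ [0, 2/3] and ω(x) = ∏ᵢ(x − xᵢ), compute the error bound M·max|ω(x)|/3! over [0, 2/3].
sqrt(3)*cosh(1)/216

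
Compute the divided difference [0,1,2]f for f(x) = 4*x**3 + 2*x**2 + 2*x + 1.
14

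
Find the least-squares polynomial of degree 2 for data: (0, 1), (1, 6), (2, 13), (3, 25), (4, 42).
47/35 + (127/70)x + (29/14)x²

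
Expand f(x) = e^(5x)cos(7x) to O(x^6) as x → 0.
1 + 5*x - 12*x**2 - 305*x**3/3 - 1081*x**4/6 + 95*x**5/6 + O(x**6)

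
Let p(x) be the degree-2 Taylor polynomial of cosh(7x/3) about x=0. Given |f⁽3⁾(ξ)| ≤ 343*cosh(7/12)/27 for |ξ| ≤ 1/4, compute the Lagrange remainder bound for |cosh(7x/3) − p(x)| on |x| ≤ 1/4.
343*cosh(7/12)/10368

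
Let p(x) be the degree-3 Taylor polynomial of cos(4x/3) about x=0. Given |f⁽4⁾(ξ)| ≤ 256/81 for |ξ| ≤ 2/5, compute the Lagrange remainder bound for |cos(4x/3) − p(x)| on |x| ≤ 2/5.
512/151875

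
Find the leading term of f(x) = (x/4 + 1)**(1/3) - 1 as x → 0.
x/12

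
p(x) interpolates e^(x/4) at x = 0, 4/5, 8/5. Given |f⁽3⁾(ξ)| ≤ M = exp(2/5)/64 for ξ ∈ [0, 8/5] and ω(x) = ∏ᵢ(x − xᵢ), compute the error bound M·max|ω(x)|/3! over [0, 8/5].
sqrt(3)*exp(2/5)/3375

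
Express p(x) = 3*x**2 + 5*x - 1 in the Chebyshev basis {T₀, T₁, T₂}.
(1/2)T₀ + (5)T₁ + (3/2)T₂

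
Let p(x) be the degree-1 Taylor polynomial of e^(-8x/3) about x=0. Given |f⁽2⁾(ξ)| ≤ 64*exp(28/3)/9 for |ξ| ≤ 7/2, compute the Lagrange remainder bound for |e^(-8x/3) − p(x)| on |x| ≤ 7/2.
392*exp(28/3)/9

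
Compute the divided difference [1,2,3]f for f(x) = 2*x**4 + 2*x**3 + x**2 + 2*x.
63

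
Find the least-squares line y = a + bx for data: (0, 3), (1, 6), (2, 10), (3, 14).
a = 27/10, b = 37/10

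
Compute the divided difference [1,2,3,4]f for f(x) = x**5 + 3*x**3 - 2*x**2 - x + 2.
68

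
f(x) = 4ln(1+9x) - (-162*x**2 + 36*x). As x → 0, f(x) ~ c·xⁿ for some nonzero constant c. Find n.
3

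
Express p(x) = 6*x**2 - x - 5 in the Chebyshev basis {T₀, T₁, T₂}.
(-2)T₀ - T₁ + (3)T₂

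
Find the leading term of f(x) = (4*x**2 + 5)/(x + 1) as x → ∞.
4*x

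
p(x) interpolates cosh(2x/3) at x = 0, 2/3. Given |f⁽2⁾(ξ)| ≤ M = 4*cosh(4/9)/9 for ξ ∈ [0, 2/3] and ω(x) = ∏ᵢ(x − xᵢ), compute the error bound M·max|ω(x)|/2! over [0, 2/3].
2*cosh(4/9)/81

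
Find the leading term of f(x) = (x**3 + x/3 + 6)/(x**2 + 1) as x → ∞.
x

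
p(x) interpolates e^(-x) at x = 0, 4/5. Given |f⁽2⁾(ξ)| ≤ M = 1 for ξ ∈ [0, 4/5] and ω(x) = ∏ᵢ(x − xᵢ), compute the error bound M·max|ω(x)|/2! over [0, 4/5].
2/25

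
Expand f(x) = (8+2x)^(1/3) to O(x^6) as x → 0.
2 + x/6 - x**2/72 + 5*x**3/2592 - 5*x**4/15552 + 11*x**5/186624 + O(x**6)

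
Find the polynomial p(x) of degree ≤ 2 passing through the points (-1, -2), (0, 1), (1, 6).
x**2 + 4*x + 1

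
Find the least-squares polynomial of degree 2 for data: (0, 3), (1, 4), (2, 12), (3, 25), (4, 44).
20/7 + (-99/70)x + (41/14)x²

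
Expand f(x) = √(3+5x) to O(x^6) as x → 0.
sqrt(3) + 5*sqrt(3)*x/6 - 25*sqrt(3)*x**2/72 + 125*sqrt(3)*x**3/432 - 3125*sqrt(3)*x**4/10368 + 21875*sqrt(3)*x**5/62208 + O(x**6)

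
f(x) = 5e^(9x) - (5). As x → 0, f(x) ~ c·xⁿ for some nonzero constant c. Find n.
1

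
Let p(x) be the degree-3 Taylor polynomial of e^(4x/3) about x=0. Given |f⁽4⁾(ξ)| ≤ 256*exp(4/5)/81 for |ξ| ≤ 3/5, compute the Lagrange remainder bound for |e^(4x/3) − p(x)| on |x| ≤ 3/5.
32*exp(4/5)/1875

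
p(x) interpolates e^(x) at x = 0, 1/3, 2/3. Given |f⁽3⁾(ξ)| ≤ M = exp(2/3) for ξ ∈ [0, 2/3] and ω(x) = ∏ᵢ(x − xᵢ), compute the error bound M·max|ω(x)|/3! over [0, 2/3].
sqrt(3)*exp(2/3)/729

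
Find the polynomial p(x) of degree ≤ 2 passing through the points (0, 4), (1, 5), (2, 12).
3*x**2 - 2*x + 4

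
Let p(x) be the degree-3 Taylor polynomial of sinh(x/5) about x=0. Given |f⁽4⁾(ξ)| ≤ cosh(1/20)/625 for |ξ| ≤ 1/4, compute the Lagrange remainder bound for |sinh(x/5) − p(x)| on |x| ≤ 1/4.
cosh(1/20)/3840000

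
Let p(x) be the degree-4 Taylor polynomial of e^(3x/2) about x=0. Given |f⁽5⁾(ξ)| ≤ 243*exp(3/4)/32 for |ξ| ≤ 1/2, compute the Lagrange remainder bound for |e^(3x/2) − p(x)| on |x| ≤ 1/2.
81*exp(3/4)/40960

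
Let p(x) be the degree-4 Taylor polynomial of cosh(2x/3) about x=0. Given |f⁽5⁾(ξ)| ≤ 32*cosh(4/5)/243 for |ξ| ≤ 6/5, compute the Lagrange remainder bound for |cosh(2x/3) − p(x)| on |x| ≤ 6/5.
128*cosh(4/5)/46875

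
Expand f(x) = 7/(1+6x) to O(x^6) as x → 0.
7 - 42*x + 252*x**2 - 1512*x**3 + 9072*x**4 - 54432*x**5 + O(x**6)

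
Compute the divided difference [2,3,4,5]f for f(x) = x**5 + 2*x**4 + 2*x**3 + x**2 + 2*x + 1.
155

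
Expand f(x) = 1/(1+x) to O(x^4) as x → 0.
1 - x + x**2 - x**3 + O(x**4)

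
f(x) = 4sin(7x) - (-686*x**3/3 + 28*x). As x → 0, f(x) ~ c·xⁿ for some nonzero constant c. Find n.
5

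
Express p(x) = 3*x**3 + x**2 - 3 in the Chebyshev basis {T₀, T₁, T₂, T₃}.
(-5/2)T₀ + (9/4)T₁ + (1/2)T₂ + (3/4)T₃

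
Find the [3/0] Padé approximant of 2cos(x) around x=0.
2 - x**2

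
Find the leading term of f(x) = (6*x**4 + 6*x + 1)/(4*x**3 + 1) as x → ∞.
3*x/2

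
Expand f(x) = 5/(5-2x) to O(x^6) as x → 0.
1 + 2*x/5 + 4*x**2/25 + 8*x**3/125 + 16*x**4/625 + 32*x**5/3125 + O(x**6)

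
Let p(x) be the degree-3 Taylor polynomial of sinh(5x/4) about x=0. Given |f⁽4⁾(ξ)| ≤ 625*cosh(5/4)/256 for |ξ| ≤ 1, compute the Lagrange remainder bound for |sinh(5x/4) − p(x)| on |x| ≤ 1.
625*cosh(5/4)/6144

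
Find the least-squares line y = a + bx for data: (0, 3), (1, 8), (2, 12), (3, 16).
a = 33/10, b = 43/10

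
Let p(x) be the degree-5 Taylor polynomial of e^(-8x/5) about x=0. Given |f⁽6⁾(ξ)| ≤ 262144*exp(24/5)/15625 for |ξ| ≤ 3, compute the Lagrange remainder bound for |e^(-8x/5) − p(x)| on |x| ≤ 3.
1327104*exp(24/5)/78125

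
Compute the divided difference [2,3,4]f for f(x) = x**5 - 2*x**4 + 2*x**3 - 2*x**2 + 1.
191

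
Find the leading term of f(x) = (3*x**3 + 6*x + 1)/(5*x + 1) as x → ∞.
3*x**2/5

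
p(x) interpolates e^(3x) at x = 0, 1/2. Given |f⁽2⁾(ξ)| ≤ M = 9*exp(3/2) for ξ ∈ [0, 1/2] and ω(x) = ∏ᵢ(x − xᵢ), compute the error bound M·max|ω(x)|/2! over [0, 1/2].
9*exp(3/2)/32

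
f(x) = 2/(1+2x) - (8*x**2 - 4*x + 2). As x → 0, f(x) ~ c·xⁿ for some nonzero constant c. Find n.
3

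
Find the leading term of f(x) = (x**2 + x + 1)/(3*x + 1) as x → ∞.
x/3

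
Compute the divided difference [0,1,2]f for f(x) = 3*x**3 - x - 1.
9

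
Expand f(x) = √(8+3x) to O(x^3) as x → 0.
2*sqrt(2) + 3*sqrt(2)*x/8 - 9*sqrt(2)*x**2/256 + O(x**3)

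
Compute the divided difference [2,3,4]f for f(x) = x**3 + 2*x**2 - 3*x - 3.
11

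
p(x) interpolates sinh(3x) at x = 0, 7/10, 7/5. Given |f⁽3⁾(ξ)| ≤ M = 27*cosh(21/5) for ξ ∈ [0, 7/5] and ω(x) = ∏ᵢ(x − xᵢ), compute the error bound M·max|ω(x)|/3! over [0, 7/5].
343*sqrt(3)*cosh(21/5)/1000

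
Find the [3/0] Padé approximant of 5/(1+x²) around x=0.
5 - 5*x**2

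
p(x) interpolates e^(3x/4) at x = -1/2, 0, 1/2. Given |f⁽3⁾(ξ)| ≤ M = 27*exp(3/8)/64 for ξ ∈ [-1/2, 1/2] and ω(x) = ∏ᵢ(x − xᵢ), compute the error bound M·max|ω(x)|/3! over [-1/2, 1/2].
sqrt(3)*exp(3/8)/512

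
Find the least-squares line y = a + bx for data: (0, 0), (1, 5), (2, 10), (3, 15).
a = 0, b = 5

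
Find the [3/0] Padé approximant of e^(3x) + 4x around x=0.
9*x**3/2 + 9*x**2/2 + 7*x + 1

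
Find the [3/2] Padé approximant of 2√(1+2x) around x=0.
(x**3/2 + 9*x**2/2 + 6*x + 2)/(3*x**2/4 + 2*x + 1)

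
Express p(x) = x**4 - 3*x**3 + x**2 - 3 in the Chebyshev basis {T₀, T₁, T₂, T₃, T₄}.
(-17/8)T₀ + (-9/4)T₁ + T₂ + (-3/4)T₃ + (1/8)T₄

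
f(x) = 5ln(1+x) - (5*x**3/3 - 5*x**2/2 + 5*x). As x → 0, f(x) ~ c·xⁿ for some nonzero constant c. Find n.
4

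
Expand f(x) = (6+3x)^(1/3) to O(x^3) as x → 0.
6**(1/3) + 6**(1/3)*x/6 - 6**(1/3)*x**2/36 + O(x**3)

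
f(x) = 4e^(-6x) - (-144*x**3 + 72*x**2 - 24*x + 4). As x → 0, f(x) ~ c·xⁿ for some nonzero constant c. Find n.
4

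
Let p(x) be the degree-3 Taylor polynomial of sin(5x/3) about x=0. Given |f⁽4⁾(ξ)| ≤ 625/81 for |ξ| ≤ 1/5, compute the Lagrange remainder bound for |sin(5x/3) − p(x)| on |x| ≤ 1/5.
1/1944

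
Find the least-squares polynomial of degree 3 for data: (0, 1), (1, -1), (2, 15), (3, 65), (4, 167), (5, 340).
8/9 + (-778/189)x + (-97/252)x² + (319/108)x³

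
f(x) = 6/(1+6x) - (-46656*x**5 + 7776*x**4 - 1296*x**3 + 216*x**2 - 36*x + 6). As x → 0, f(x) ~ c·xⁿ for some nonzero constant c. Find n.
6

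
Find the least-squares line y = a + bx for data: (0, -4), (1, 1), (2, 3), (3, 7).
a = -7/2, b = 7/2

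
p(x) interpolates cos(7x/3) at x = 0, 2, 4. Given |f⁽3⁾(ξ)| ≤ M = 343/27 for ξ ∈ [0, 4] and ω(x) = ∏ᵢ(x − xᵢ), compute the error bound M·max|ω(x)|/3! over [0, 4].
2744*sqrt(3)/729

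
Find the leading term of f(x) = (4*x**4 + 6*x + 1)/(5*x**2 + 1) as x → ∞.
4*x**2/5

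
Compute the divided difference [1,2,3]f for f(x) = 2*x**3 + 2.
12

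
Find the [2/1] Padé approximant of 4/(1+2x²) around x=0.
4 - 8*x**2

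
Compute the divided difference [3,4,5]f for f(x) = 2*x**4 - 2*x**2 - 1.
192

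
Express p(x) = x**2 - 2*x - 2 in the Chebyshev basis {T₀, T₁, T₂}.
(-3/2)T₀ + (-2)T₁ + (1/2)T₂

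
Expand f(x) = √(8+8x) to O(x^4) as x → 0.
2*sqrt(2) + sqrt(2)*x - sqrt(2)*x**2/4 + sqrt(2)*x**3/8 + O(x**4)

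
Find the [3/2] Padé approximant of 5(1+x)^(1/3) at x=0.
(7*x**3/81 + 7*x**2/3 + 7*x + 5)/(2*x**2/9 + 16*x/15 + 1)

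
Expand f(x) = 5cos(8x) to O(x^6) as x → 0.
5 - 160*x**2 + 2560*x**4/3 + O(x**6)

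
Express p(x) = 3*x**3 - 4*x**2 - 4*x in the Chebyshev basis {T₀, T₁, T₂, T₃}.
(-2)T₀ + (-7/4)T₁ + (-2)T₂ + (3/4)T₃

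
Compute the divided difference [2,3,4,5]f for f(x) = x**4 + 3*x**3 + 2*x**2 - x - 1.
17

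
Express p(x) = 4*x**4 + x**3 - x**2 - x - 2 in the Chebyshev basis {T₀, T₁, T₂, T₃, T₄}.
-T₀ + (-1/4)T₁ + (3/2)T₂ + (1/4)T₃ + (1/2)T₄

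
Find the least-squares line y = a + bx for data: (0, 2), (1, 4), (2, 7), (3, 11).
a = 3/2, b = 3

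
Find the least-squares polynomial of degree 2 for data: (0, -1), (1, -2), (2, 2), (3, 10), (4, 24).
-33/35 + (-123/35)x + (17/7)x²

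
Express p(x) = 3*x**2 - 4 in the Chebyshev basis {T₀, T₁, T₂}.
(-5/2)T₀ + (3/2)T₂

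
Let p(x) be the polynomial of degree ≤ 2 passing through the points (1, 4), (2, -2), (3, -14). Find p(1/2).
19/4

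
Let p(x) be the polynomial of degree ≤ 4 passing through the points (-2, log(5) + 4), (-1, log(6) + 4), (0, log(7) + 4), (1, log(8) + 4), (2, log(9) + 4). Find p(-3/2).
log(6*2**(3/4)*3**(1/64)*5**(35/128)*7**(29/64)/7) + 4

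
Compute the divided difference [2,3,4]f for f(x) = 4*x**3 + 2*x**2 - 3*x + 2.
38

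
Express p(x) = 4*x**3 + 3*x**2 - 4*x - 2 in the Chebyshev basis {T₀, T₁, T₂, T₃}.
(-1/2)T₀ - T₁ + (3/2)T₂ + T₃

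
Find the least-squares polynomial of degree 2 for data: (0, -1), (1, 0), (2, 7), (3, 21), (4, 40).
-37/35 + (-139/70)x + (43/14)x²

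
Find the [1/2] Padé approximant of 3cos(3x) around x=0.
3/(9*x**2/2 + 1)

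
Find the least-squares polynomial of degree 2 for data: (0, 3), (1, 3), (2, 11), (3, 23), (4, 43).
101/35 + (-18/7)x + (22/7)x²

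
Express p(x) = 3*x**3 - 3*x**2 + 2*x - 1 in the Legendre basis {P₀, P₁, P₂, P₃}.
(-2)P₀ + (19/5)P₁ + (-2)P₂ + (6/5)P₃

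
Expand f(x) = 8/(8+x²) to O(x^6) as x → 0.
1 - x**2/8 + x**4/64 + O(x**6)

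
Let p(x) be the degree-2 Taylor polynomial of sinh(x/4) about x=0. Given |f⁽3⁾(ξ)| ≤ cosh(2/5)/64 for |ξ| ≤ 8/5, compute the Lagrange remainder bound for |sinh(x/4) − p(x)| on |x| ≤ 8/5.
4*cosh(2/5)/375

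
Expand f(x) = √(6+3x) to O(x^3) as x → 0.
sqrt(6) + sqrt(6)*x/4 - sqrt(6)*x**2/32 + O(x**3)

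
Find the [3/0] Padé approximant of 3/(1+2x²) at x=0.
3 - 6*x**2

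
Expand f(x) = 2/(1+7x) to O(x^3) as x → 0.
2 - 14*x + 98*x**2 + O(x**3)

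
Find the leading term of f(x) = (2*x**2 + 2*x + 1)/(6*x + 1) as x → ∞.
x/3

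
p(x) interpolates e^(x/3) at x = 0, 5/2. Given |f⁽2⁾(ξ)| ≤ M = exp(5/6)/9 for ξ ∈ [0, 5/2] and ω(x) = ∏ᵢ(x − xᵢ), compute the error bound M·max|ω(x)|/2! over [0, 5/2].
25*exp(5/6)/288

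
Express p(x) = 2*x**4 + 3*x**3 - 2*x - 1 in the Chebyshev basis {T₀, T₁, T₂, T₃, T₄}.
(-1/4)T₀ + (1/4)T₁ + T₂ + (3/4)T₃ + (1/4)T₄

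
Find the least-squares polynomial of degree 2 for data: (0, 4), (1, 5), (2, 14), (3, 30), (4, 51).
26/7 + (-107/70)x + (47/14)x²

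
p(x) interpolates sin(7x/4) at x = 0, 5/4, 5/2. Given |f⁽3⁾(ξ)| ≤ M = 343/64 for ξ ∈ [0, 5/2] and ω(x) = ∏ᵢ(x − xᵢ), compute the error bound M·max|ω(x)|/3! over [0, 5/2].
42875*sqrt(3)/110592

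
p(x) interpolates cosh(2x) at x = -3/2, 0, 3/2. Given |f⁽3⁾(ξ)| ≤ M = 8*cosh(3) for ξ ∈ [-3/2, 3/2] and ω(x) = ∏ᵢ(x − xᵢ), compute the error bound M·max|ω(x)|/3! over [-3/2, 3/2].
sqrt(3)*cosh(3)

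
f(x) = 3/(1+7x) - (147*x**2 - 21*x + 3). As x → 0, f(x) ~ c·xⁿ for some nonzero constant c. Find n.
3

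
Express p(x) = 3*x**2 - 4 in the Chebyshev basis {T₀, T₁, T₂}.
(-5/2)T₀ + (3/2)T₂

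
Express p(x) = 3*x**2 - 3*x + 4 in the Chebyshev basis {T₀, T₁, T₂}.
(11/2)T₀ + (-3)T₁ + (3/2)T₂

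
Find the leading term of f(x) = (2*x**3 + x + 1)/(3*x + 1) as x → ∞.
2*x**2/3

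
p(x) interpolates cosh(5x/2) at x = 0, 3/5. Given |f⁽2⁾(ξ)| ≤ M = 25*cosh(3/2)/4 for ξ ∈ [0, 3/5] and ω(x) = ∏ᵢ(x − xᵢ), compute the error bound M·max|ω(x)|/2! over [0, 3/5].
9*cosh(3/2)/32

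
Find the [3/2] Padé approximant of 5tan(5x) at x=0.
(-125*x**3/3 + 25*x)/(1 - 10*x**2)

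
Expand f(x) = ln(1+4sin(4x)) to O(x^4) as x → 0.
16*x - 128*x**2 + 3968*x**3/3 + O(x**4)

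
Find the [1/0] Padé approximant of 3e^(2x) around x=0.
6*x + 3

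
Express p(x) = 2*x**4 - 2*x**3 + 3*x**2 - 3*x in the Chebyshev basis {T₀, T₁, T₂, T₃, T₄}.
(9/4)T₀ + (-9/2)T₁ + (5/2)T₂ + (-1/2)T₃ + (1/4)T₄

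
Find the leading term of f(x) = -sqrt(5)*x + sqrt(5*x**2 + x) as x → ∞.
sqrt(5)/10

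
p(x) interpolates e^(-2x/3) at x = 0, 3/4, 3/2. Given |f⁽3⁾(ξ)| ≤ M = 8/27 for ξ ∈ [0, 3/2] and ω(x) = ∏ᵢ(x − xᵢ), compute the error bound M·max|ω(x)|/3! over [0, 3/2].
sqrt(3)/216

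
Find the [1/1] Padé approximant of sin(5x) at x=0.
5*x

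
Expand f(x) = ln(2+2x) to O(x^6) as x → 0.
log(2) + x - x**2/2 + x**3/3 - x**4/4 + x**5/5 + O(x**6)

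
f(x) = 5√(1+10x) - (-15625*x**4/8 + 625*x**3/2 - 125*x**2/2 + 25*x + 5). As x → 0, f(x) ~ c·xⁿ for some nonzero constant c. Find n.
5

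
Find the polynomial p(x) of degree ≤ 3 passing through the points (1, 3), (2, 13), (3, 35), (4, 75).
x**3 + 3*x - 1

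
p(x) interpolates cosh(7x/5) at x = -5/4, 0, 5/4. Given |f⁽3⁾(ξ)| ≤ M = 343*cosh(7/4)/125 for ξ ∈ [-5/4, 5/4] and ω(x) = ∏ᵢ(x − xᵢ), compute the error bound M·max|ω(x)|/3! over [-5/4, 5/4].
343*sqrt(3)*cosh(7/4)/1728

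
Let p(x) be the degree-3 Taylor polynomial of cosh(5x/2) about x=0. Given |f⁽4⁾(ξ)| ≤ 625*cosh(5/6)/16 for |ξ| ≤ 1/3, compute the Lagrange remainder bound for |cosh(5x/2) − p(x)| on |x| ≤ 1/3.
625*cosh(5/6)/31104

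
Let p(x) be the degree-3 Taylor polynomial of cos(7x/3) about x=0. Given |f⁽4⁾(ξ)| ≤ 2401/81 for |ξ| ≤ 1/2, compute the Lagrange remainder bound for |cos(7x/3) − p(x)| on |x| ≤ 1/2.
2401/31104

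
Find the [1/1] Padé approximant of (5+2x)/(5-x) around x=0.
(2*x/5 + 1)/(1 - x/5)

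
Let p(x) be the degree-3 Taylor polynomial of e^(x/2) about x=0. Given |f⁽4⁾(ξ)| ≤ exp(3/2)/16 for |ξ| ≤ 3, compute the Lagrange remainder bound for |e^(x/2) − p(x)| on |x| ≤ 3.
27*exp(3/2)/128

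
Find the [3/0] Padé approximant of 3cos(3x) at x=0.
3 - 27*x**2/2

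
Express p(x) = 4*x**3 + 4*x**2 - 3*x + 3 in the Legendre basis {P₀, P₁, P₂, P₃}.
(13/3)P₀ + (-3/5)P₁ + (8/3)P₂ + (8/5)P₃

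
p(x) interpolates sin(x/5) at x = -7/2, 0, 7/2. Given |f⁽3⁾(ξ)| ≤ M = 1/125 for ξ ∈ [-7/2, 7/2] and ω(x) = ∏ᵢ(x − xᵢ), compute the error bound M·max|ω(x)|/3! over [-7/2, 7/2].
343*sqrt(3)/27000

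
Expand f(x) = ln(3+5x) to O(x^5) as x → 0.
log(3) + 5*x/3 - 25*x**2/18 + 125*x**3/81 - 625*x**4/324 + O(x**5)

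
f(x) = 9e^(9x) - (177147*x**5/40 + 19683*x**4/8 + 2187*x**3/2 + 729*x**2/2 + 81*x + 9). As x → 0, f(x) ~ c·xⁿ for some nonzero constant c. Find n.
6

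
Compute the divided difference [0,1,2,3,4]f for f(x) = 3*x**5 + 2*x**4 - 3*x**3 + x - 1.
32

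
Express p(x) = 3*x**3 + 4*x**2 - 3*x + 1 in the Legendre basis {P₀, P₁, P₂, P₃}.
(7/3)P₀ + (-6/5)P₁ + (8/3)P₂ + (6/5)P₃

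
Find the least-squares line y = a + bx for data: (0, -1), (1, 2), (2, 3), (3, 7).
a = -1, b = 5/2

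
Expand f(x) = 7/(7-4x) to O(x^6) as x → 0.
1 + 4*x/7 + 16*x**2/49 + 64*x**3/343 + 256*x**4/2401 + 1024*x**5/16807 + O(x**6)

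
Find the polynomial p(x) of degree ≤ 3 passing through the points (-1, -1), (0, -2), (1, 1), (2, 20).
2*x**3 + 2*x**2 - x - 2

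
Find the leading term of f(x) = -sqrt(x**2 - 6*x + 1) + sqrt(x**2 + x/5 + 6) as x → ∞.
31/10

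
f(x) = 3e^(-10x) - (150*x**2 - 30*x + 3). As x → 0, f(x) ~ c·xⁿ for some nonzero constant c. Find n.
3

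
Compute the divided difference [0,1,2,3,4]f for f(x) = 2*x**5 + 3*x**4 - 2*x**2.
23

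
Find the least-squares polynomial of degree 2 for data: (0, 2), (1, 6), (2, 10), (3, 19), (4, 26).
69/35 + (207/70)x + (11/14)x²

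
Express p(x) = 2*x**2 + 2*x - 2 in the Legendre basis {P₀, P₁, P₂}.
(-4/3)P₀ + (2)P₁ + (4/3)P₂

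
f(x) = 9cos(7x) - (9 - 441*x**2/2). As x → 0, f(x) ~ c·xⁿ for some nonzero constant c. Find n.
4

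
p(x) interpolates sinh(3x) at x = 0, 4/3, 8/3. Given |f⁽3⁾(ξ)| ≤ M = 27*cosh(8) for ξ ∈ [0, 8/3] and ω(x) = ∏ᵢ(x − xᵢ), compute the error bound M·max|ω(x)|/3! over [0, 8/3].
64*sqrt(3)*cosh(8)/27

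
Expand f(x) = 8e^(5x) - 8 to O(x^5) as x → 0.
40*x + 100*x**2 + 500*x**3/3 + 625*x**4/3 + O(x**5)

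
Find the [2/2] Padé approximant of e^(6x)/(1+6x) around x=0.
(7*x**2 + 4*x + 1)/(-11*x**2 + 4*x + 1)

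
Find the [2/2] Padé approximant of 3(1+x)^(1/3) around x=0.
(7*x**2/9 + 7*x/2 + 3)/(5*x**2/54 + 5*x/6 + 1)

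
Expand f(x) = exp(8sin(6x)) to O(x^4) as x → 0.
1 + 48*x + 1152*x**2 + 18144*x**3 + O(x**4)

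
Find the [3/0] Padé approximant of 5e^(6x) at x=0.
180*x**3 + 90*x**2 + 30*x + 5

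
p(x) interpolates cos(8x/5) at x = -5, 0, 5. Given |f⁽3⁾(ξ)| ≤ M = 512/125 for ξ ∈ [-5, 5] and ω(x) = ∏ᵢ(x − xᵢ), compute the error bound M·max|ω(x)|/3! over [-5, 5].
512*sqrt(3)/27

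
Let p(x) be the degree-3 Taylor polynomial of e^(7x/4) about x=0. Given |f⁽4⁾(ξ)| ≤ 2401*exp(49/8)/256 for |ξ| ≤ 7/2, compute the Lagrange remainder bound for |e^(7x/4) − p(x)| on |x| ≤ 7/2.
5764801*exp(49/8)/98304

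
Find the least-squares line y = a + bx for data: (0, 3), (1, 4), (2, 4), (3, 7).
a = 27/10, b = 6/5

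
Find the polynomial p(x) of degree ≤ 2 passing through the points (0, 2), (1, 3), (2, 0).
-2*x**2 + 3*x + 2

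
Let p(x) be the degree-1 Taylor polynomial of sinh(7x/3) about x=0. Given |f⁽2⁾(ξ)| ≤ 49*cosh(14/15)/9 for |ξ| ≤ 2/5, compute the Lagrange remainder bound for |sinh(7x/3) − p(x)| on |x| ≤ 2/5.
98*cosh(14/15)/225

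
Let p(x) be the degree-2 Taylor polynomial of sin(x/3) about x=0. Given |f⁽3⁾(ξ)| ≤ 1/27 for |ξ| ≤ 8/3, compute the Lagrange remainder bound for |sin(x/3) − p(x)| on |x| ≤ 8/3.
256/2187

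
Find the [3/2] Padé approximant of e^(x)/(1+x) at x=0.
(8*x**3/165 + 57*x**2/220 + 42*x/55 + 1)/(-53*x**2/220 + 42*x/55 + 1)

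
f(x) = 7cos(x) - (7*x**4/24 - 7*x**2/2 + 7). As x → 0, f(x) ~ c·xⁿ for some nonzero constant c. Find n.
6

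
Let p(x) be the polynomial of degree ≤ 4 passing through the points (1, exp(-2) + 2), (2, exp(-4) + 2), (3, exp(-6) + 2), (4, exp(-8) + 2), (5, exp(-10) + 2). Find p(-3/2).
(-8580*exp(6) - 5460*exp(2) + 1155 + 10010*exp(4) + 256*exp(10) + 3003*exp(8))*exp(-10)/128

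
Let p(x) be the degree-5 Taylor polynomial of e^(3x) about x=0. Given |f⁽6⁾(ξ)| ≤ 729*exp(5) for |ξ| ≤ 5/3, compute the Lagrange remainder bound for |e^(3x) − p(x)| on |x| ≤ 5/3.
3125*exp(5)/144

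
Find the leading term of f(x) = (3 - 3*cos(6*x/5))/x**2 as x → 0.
54/25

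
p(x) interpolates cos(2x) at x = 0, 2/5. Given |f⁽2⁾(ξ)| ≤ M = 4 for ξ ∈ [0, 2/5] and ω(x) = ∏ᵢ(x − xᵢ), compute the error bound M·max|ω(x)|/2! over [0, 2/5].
2/25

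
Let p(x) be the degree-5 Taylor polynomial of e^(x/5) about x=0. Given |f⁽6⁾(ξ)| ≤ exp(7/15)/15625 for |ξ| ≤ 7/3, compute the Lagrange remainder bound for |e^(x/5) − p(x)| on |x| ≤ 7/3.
117649*exp(7/15)/8201250000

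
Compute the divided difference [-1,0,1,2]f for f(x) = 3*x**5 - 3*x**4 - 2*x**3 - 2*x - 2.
7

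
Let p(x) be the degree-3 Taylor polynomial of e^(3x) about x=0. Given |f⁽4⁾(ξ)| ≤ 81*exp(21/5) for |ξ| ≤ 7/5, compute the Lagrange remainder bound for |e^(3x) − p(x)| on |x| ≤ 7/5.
64827*exp(21/5)/5000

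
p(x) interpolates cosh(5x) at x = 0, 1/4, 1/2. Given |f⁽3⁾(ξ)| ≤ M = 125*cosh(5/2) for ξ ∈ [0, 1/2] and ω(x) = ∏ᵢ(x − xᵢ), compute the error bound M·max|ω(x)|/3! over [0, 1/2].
125*sqrt(3)*cosh(5/2)/1728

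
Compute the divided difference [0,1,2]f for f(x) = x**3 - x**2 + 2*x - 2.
2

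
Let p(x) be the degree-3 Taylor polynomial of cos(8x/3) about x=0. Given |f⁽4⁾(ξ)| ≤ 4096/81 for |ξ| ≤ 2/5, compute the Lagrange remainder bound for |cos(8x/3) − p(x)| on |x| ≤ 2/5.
8192/151875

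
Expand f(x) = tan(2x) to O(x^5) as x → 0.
2*x + 8*x**3/3 + O(x**5)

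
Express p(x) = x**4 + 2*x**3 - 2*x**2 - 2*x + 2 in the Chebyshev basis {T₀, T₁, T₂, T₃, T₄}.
(11/8)T₀ + (-1/2)T₁ + (-1/2)T₂ + (1/2)T₃ + (1/8)T₄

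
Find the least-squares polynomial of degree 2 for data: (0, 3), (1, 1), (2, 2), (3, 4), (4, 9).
103/35 + (-39/14)x + (15/14)x²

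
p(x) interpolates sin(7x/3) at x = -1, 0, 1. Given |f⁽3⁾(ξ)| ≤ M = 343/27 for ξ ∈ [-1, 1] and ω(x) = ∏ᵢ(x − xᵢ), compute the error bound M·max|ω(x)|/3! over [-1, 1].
343*sqrt(3)/729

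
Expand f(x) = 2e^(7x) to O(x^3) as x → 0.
2 + 14*x + 49*x**2 + O(x**3)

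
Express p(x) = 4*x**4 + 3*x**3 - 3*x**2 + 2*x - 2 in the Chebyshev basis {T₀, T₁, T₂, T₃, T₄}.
(-2)T₀ + (17/4)T₁ + (1/2)T₂ + (3/4)T₃ + (1/2)T₄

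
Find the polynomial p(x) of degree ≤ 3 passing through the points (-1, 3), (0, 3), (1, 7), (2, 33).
3*x**3 + 2*x**2 - x + 3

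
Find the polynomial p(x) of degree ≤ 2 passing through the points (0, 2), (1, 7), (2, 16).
2*x**2 + 3*x + 2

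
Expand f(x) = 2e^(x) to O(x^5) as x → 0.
2 + 2*x + x**2 + x**3/3 + x**4/12 + O(x**5)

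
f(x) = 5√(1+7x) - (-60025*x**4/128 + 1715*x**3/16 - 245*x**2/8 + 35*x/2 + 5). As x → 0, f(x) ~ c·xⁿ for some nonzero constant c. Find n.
5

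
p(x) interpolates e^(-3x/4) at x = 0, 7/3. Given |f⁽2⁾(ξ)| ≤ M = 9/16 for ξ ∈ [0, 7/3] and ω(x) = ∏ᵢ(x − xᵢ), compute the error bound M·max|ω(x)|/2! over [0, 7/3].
49/128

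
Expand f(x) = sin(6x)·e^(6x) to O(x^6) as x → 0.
6*x + 36*x**2 + 72*x**3 - 1296*x**5/5 + O(x**6)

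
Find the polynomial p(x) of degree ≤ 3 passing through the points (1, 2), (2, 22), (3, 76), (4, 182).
3*x**3 - x**2 + 2*x - 2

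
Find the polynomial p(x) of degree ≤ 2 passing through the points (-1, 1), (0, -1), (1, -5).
-x**2 - 3*x - 1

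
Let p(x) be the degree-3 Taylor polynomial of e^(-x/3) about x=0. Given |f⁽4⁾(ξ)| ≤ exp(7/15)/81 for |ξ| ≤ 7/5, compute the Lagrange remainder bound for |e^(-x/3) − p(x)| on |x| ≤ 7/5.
2401*exp(7/15)/1215000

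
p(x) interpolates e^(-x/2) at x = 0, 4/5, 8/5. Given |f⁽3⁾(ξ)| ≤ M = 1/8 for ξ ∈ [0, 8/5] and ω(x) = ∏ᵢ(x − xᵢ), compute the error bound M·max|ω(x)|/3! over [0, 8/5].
8*sqrt(3)/3375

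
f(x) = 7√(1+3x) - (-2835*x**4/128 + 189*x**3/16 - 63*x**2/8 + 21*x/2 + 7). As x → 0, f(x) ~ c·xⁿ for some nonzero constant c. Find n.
5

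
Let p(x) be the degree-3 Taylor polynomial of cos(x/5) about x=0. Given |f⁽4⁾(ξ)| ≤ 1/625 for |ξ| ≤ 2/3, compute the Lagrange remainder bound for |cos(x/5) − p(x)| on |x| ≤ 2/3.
2/151875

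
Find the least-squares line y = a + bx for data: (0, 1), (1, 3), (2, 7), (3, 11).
a = 2/5, b = 17/5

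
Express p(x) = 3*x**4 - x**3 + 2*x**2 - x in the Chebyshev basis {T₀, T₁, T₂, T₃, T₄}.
(17/8)T₀ + (-7/4)T₁ + (5/2)T₂ + (-1/4)T₃ + (3/8)T₄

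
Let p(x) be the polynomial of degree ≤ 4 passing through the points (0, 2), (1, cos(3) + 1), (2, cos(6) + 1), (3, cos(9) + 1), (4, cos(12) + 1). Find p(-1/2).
35*cos(12)/128 - 45*cos(9)/32 + 189*cos(6)/64 - 105*cos(3)/32 + 443/128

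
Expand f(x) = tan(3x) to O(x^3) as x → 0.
3*x + O(x**3)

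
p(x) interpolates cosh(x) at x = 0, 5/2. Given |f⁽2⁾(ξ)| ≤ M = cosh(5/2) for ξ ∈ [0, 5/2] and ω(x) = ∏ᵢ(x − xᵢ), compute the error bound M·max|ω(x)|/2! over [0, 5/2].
25*cosh(5/2)/32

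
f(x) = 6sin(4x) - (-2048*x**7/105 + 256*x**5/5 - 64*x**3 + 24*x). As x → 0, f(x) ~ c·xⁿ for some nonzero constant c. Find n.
9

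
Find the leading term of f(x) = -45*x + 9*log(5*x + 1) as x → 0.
-225*x**2/2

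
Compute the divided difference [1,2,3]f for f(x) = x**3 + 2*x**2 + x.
8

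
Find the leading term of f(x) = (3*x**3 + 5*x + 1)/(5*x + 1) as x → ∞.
3*x**2/5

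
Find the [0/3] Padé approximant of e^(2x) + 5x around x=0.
1/(-949*x**3/3 + 47*x**2 - 7*x + 1)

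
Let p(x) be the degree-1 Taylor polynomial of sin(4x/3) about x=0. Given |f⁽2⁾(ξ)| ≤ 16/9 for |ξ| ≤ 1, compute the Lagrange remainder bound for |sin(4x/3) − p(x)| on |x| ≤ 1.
8/9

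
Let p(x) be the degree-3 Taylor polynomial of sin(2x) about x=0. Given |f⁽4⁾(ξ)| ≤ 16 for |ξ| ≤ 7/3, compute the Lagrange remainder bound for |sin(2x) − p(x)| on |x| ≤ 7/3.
4802/243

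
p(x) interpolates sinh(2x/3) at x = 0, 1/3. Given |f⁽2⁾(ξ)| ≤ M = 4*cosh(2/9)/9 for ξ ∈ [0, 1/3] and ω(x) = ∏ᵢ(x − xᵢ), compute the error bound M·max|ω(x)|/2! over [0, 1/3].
cosh(2/9)/162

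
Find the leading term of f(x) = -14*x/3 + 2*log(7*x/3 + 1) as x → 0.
-49*x**2/9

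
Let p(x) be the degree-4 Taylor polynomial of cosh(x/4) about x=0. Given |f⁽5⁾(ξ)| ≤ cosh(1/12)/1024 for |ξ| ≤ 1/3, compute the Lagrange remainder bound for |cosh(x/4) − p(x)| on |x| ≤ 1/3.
cosh(1/12)/29859840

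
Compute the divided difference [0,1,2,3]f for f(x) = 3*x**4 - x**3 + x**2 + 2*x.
17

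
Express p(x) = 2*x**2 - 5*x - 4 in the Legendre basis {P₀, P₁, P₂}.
(-10/3)P₀ + (-5)P₁ + (4/3)P₂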